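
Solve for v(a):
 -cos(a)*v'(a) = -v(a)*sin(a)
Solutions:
 v(a) = C1/cos(a)


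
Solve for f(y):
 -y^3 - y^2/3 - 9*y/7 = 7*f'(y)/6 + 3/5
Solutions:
 f(y) = C1 - 3*y^4/14 - 2*y^3/21 - 27*y^2/49 - 18*y/35


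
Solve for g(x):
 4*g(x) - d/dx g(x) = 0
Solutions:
 g(x) = C1*exp(4*x)


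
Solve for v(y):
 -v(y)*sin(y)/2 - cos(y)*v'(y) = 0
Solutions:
 v(y) = C1*sqrt(cos(y))


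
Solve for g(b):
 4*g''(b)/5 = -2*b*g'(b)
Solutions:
 g(b) = C1 + C2*erf(sqrt(5)*b/2)


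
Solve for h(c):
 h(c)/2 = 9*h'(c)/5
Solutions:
 h(c) = C1*exp(5*c/18)


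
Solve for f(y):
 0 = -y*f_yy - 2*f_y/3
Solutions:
 f(y) = C1 + C2*y^(1/3)


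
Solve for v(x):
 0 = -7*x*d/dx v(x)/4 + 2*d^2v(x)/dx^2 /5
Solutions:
 v(x) = C1 + C2*erfi(sqrt(35)*x/4)


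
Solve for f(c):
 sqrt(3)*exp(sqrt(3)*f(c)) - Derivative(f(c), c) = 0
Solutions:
 f(c) = sqrt(3)*(2*log(-1/(C1 + sqrt(3)*c)) - log(3))/6


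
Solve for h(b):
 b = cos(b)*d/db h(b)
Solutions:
 h(b) = C1 + Integral(b/cos(b), b)


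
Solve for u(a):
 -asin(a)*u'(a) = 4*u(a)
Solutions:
 u(a) = C1*exp(-4*Integral(1/asin(a), a))


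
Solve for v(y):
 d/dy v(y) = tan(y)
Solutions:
 v(y) = C1 - log(cos(y))


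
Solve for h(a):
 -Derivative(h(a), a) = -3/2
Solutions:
 h(a) = C1 + 3*a/2


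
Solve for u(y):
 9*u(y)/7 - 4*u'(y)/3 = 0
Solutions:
 u(y) = C1*exp(27*y/28)


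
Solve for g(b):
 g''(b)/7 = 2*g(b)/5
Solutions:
 g(b) = C1*exp(-sqrt(70)*b/5) + C2*exp(sqrt(70)*b/5)


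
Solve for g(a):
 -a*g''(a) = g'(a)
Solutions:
 g(a) = C1 + C2*log(a)


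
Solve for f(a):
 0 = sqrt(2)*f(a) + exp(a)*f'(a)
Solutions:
 f(a) = C1*exp(sqrt(2)*exp(-a))


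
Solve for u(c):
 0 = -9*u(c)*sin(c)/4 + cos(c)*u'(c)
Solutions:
 u(c) = C1/cos(c)^(9/4)


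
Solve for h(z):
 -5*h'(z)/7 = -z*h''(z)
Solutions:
 h(z) = C1 + C2*z^(12/7)


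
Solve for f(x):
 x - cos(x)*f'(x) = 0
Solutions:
 f(x) = C1 + Integral(x/cos(x), x)


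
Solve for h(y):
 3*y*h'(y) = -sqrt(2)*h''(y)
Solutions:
 h(y) = C1 + C2*erf(2^(1/4)*sqrt(3)*y/2)


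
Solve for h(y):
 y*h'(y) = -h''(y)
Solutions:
 h(y) = C1 + C2*erf(sqrt(2)*y/2)


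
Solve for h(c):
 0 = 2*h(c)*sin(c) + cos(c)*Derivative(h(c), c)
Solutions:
 h(c) = C1*cos(c)^2


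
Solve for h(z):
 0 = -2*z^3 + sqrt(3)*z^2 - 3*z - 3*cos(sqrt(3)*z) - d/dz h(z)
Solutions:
 h(z) = C1 - z^4/2 + sqrt(3)*z^3/3 - 3*z^2/2 - sqrt(3)*sin(sqrt(3)*z)


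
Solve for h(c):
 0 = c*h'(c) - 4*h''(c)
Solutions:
 h(c) = C1 + C2*erfi(sqrt(2)*c/4)


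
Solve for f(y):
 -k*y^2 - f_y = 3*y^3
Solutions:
 f(y) = C1 - k*y^3/3 - 3*y^4/4


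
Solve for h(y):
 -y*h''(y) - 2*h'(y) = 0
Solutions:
 h(y) = C1 + C2/y


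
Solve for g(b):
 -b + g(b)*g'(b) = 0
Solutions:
 g(b) = -sqrt(C1 + b^2)
 g(b) = sqrt(C1 + b^2)


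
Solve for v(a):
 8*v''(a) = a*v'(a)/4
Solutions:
 v(a) = C1 + C2*erfi(a/8)


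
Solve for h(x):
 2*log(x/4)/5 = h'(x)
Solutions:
 h(x) = C1 + 2*x*log(x)/5 - 4*x*log(2)/5 - 2*x/5


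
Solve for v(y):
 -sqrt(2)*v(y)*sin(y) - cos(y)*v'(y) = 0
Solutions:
 v(y) = C1*cos(y)^(sqrt(2))


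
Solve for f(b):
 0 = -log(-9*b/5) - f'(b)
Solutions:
 f(b) = C1 - b*log(-b) + b*(-2*log(3) + 1 + log(5))


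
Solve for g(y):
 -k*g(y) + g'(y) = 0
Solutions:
 g(y) = C1*exp(k*y)


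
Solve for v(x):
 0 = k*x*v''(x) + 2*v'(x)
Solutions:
 v(x) = C1 + x^(((re(k) - 2)*re(k) + im(k)^2)/(re(k)^2 + im(k)^2))*(C2*sin(2*log(x)*Abs(im(k))/(re(k)^2 + im(k)^2)) + C3*cos(2*log(x)*im(k)/(re(k)^2 + im(k)^2)))


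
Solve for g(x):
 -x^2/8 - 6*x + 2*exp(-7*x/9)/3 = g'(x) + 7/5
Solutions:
 g(x) = C1 - x^3/24 - 3*x^2 - 7*x/5 - 6*exp(-7*x/9)/7


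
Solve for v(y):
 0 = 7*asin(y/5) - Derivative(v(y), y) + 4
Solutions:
 v(y) = C1 + 7*y*asin(y/5) + 4*y + 7*sqrt(25 - y^2)


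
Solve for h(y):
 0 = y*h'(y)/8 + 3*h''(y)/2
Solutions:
 h(y) = C1 + C2*erf(sqrt(6)*y/12)


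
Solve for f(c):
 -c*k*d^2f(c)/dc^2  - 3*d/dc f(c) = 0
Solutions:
 f(c) = C1 + c^(((re(k) - 3)*re(k) + im(k)^2)/(re(k)^2 + im(k)^2))*(C2*sin(3*log(c)*Abs(im(k))/(re(k)^2 + im(k)^2)) + C3*cos(3*log(c)*im(k)/(re(k)^2 + im(k)^2)))


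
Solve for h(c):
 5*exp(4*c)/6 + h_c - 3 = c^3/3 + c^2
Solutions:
 h(c) = C1 + c^4/12 + c^3/3 + 3*c - 5*exp(4*c)/24


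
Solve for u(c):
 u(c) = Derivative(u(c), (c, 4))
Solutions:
 u(c) = C1*exp(-c) + C2*exp(c) + C3*sin(c) + C4*cos(c)


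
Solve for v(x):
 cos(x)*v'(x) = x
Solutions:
 v(x) = C1 + Integral(x/cos(x), x)


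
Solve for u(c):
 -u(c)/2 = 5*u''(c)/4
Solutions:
 u(c) = C1*sin(sqrt(10)*c/5) + C2*cos(sqrt(10)*c/5)


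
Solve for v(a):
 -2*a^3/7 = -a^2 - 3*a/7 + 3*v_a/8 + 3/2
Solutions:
 v(a) = C1 - 4*a^4/21 + 8*a^3/9 + 4*a^2/7 - 4*a


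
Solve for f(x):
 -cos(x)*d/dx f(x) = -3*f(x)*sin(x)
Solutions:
 f(x) = C1/cos(x)^3


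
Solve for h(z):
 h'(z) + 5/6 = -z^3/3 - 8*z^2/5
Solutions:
 h(z) = C1 - z^4/12 - 8*z^3/15 - 5*z/6


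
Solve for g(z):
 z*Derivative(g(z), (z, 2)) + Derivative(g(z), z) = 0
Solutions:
 g(z) = C1 + C2*log(z)


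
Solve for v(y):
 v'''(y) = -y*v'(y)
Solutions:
 v(y) = C1 + Integral(C2*airyai(-y) + C3*airybi(-y), y)


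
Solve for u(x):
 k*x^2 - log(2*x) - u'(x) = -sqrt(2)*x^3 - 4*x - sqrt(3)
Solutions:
 u(x) = C1 + k*x^3/3 + sqrt(2)*x^4/4 + 2*x^2 - x*log(x) - x*log(2) + x + sqrt(3)*x


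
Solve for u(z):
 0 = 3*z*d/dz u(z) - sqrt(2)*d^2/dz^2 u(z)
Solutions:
 u(z) = C1 + C2*erfi(2^(1/4)*sqrt(3)*z/2)


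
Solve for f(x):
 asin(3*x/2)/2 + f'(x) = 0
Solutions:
 f(x) = C1 - x*asin(3*x/2)/2 - sqrt(4 - 9*x^2)/6


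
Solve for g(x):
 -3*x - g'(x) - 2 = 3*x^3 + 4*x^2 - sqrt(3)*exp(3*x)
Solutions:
 g(x) = C1 - 3*x^4/4 - 4*x^3/3 - 3*x^2/2 - 2*x + sqrt(3)*exp(3*x)/3


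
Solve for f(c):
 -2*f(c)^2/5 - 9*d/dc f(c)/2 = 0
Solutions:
 f(c) = 45/(C1 + 4*c)


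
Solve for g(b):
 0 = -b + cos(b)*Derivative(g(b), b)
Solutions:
 g(b) = C1 + Integral(b/cos(b), b)


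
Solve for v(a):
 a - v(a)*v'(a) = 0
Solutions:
 v(a) = -sqrt(C1 + a^2)
 v(a) = sqrt(C1 + a^2)


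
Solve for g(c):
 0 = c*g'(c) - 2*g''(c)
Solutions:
 g(c) = C1 + C2*erfi(c/2)


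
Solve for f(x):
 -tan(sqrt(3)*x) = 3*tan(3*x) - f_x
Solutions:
 f(x) = C1 - log(cos(3*x)) - sqrt(3)*log(cos(sqrt(3)*x))/3


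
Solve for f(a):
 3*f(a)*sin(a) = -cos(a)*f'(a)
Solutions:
 f(a) = C1*cos(a)^3


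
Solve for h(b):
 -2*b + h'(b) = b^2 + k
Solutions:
 h(b) = C1 + b^3/3 + b^2 + b*k


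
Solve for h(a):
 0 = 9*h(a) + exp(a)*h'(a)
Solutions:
 h(a) = C1*exp(9*exp(-a))


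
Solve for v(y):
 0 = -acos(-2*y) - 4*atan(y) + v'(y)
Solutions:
 v(y) = C1 + y*acos(-2*y) + 4*y*atan(y) + sqrt(1 - 4*y^2)/2 - 2*log(y^2 + 1)


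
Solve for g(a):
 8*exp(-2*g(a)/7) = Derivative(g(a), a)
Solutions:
 g(a) = 7*log(-sqrt(C1 + 8*a)) - 7*log(7) + 7*log(14)/2
 g(a) = 7*log(C1 + 8*a)/2 - 7*log(7) + 7*log(14)/2


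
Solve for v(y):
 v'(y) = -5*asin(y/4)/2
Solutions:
 v(y) = C1 - 5*y*asin(y/4)/2 - 5*sqrt(16 - y^2)/2


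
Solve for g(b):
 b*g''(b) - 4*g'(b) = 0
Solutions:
 g(b) = C1 + C2*b^5


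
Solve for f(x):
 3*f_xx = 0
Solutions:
 f(x) = C1 + C2*x


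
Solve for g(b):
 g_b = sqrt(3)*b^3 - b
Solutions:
 g(b) = C1 + sqrt(3)*b^4/4 - b^2/2


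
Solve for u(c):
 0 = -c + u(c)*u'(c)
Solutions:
 u(c) = -sqrt(C1 + c^2)
 u(c) = sqrt(C1 + c^2)


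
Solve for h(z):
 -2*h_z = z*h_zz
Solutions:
 h(z) = C1 + C2/z


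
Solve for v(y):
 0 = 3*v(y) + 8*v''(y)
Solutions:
 v(y) = C1*sin(sqrt(6)*y/4) + C2*cos(sqrt(6)*y/4)


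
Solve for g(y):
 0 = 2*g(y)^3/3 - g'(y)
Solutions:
 g(y) = -sqrt(6)*sqrt(-1/(C1 + 2*y))/2
 g(y) = sqrt(6)*sqrt(-1/(C1 + 2*y))/2


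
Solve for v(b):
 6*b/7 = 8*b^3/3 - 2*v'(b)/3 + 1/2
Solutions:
 v(b) = C1 + b^4 - 9*b^2/14 + 3*b/4


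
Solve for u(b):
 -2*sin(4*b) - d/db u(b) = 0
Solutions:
 u(b) = C1 + cos(4*b)/2


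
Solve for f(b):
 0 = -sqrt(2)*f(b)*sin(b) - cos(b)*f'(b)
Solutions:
 f(b) = C1*cos(b)^(sqrt(2))


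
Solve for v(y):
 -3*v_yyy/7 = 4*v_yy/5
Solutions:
 v(y) = C1 + C2*y + C3*exp(-28*y/15)


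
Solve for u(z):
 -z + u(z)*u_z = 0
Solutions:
 u(z) = -sqrt(C1 + z^2)
 u(z) = sqrt(C1 + z^2)


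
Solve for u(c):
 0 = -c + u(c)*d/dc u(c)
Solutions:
 u(c) = -sqrt(C1 + c^2)
 u(c) = sqrt(C1 + c^2)


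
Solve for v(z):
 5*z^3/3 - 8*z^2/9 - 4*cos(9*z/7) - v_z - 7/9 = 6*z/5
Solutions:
 v(z) = C1 + 5*z^4/12 - 8*z^3/27 - 3*z^2/5 - 7*z/9 - 28*sin(9*z/7)/9


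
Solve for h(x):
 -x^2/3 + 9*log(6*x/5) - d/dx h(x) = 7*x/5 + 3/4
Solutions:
 h(x) = C1 - x^3/9 - 7*x^2/10 + 9*x*log(x) - 9*x*log(5) - 39*x/4 + 9*x*log(6)


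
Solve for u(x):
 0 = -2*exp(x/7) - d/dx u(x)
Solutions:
 u(x) = C1 - 14*exp(x/7)


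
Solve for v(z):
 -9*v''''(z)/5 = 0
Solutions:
 v(z) = C1 + C2*z + C3*z^2 + C4*z^3


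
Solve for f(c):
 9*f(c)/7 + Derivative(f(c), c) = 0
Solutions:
 f(c) = C1*exp(-9*c/7)


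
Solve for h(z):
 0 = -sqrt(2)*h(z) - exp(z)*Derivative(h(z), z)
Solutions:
 h(z) = C1*exp(sqrt(2)*exp(-z))


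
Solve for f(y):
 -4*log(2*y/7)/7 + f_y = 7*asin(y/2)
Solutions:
 f(y) = C1 + 4*y*log(y)/7 + 7*y*asin(y/2) - 4*y*log(7)/7 - 4*y/7 + 4*y*log(2)/7 + 7*sqrt(4 - y^2)


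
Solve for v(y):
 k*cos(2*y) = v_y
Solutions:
 v(y) = C1 + k*sin(2*y)/2


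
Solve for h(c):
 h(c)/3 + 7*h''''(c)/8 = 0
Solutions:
 h(c) = (C1*sin(2^(1/4)*21^(3/4)*c/21) + C2*cos(2^(1/4)*21^(3/4)*c/21))*exp(-2^(1/4)*21^(3/4)*c/21) + (C3*sin(2^(1/4)*21^(3/4)*c/21) + C4*cos(2^(1/4)*21^(3/4)*c/21))*exp(2^(1/4)*21^(3/4)*c/21)


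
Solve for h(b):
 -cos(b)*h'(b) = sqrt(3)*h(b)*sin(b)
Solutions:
 h(b) = C1*cos(b)^(sqrt(3))


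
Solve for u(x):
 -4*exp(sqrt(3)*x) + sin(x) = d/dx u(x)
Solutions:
 u(x) = C1 - 4*sqrt(3)*exp(sqrt(3)*x)/3 - cos(x)


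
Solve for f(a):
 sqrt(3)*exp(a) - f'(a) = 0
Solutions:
 f(a) = C1 + sqrt(3)*exp(a)


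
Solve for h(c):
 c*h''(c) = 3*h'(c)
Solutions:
 h(c) = C1 + C2*c^4


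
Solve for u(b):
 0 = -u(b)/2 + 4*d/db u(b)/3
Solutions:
 u(b) = C1*exp(3*b/8)


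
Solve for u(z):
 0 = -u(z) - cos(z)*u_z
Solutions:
 u(z) = C1*sqrt(sin(z) - 1)/sqrt(sin(z) + 1)


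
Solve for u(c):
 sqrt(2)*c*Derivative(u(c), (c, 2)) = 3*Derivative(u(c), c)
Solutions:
 u(c) = C1 + C2*c^(1 + 3*sqrt(2)/2)


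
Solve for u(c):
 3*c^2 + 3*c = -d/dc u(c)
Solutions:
 u(c) = C1 - c^3 - 3*c^2/2


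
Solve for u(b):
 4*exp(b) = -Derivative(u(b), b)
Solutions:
 u(b) = C1 - 4*exp(b)


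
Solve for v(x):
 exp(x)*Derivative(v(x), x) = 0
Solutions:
 v(x) = C1


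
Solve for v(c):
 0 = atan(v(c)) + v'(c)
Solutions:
 Integral(1/atan(_y), (_y, v(c))) = C1 - c


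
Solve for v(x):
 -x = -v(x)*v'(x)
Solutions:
 v(x) = -sqrt(C1 + x^2)
 v(x) = sqrt(C1 + x^2)


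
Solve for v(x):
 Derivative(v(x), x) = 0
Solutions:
 v(x) = C1


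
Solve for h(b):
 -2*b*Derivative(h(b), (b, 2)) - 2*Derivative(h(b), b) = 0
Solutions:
 h(b) = C1 + C2*log(b)


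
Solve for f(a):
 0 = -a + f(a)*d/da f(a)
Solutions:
 f(a) = -sqrt(C1 + a^2)
 f(a) = sqrt(C1 + a^2)


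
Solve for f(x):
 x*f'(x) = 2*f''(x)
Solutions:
 f(x) = C1 + C2*erfi(x/2)


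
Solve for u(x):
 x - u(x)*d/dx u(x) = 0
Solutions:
 u(x) = -sqrt(C1 + x^2)
 u(x) = sqrt(C1 + x^2)


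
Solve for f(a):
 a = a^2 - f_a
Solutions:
 f(a) = C1 + a^3/3 - a^2/2


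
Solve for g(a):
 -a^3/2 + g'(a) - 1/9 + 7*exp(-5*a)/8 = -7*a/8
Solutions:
 g(a) = C1 + a^4/8 - 7*a^2/16 + a/9 + 7*exp(-5*a)/40


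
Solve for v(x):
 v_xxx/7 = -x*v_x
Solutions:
 v(x) = C1 + Integral(C2*airyai(-7^(1/3)*x) + C3*airybi(-7^(1/3)*x), x)


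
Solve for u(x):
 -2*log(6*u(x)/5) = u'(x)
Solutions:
 -Integral(1/(-log(_y) - log(6) + log(5)), (_y, u(x)))/2 = C1 - x


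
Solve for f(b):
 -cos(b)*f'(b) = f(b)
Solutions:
 f(b) = C1*sqrt(sin(b) - 1)/sqrt(sin(b) + 1)


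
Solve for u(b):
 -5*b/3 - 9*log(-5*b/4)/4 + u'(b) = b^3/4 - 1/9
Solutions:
 u(b) = C1 + b^4/16 + 5*b^2/6 + 9*b*log(-b)/4 + b*(-162*log(2) - 85 + 81*log(5))/36


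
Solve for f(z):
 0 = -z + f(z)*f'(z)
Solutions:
 f(z) = -sqrt(C1 + z^2)
 f(z) = sqrt(C1 + z^2)


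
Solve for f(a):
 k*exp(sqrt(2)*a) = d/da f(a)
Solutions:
 f(a) = C1 + sqrt(2)*k*exp(sqrt(2)*a)/2


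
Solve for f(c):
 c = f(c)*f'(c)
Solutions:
 f(c) = -sqrt(C1 + c^2)
 f(c) = sqrt(C1 + c^2)


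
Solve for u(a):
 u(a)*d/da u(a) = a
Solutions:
 u(a) = -sqrt(C1 + a^2)
 u(a) = sqrt(C1 + a^2)


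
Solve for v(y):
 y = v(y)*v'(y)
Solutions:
 v(y) = -sqrt(C1 + y^2)
 v(y) = sqrt(C1 + y^2)


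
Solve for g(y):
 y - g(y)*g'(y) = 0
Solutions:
 g(y) = -sqrt(C1 + y^2)
 g(y) = sqrt(C1 + y^2)


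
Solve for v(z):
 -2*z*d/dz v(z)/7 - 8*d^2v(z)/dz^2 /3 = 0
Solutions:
 v(z) = C1 + C2*erf(sqrt(42)*z/28)


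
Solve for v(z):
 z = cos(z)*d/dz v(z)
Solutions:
 v(z) = C1 + Integral(z/cos(z), z)


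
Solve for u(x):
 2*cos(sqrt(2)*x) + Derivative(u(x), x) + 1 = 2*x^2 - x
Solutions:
 u(x) = C1 + 2*x^3/3 - x^2/2 - x - sqrt(2)*sin(sqrt(2)*x)


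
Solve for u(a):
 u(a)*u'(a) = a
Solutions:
 u(a) = -sqrt(C1 + a^2)
 u(a) = sqrt(C1 + a^2)


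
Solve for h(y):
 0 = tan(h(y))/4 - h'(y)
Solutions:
 h(y) = pi - asin(C1*exp(y/4))
 h(y) = asin(C1*exp(y/4))


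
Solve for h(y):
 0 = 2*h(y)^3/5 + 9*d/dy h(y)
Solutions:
 h(y) = -3*sqrt(10)*sqrt(-1/(C1 - 2*y))/2
 h(y) = 3*sqrt(10)*sqrt(-1/(C1 - 2*y))/2


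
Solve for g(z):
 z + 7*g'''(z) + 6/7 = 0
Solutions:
 g(z) = C1 + C2*z + C3*z^2 - z^4/168 - z^3/49


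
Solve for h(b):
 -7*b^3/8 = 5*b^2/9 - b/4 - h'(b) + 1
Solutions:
 h(b) = C1 + 7*b^4/32 + 5*b^3/27 - b^2/8 + b


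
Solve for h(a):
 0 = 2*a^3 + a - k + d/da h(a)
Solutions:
 h(a) = C1 - a^4/2 - a^2/2 + a*k


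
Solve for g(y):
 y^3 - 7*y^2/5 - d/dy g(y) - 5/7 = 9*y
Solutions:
 g(y) = C1 + y^4/4 - 7*y^3/15 - 9*y^2/2 - 5*y/7


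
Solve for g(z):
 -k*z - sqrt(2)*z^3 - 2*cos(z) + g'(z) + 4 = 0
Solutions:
 g(z) = C1 + k*z^2/2 + sqrt(2)*z^4/4 - 4*z + 2*sin(z)


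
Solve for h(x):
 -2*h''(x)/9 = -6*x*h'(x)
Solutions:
 h(x) = C1 + C2*erfi(3*sqrt(6)*x/2)


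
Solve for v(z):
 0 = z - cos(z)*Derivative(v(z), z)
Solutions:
 v(z) = C1 + Integral(z/cos(z), z)


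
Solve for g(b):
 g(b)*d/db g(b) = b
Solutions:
 g(b) = -sqrt(C1 + b^2)
 g(b) = sqrt(C1 + b^2)


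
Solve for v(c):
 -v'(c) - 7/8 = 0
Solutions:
 v(c) = C1 - 7*c/8


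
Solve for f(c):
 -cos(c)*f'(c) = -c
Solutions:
 f(c) = C1 + Integral(c/cos(c), c)


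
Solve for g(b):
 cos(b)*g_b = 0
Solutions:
 g(b) = C1


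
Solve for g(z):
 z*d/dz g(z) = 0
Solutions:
 g(z) = C1


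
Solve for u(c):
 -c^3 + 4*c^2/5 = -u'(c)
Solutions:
 u(c) = C1 + c^4/4 - 4*c^3/15


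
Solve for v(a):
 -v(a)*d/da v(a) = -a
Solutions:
 v(a) = -sqrt(C1 + a^2)
 v(a) = sqrt(C1 + a^2)


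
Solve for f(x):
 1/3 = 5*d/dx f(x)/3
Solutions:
 f(x) = C1 + x/5


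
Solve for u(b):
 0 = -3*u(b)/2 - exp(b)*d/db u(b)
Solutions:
 u(b) = C1*exp(3*exp(-b)/2)


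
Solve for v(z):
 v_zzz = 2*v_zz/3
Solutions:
 v(z) = C1 + C2*z + C3*exp(2*z/3)


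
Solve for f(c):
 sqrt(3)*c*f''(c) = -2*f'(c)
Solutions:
 f(c) = C1 + C2*c^(1 - 2*sqrt(3)/3)


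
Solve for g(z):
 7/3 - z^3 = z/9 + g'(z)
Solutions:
 g(z) = C1 - z^4/4 - z^2/18 + 7*z/3


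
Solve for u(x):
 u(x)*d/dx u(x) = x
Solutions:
 u(x) = -sqrt(C1 + x^2)
 u(x) = sqrt(C1 + x^2)


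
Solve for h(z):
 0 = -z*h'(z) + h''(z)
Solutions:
 h(z) = C1 + C2*erfi(sqrt(2)*z/2)


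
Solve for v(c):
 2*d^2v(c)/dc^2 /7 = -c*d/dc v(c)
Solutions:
 v(c) = C1 + C2*erf(sqrt(7)*c/2)


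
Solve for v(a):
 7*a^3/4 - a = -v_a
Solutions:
 v(a) = C1 - 7*a^4/16 + a^2/2


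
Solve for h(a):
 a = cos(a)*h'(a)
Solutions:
 h(a) = C1 + Integral(a/cos(a), a)


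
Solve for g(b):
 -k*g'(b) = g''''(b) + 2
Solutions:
 g(b) = C1 + C2*exp(b*(-k)^(1/3)) + C3*exp(b*(-k)^(1/3)*(-1 + sqrt(3)*I)/2) + C4*exp(-b*(-k)^(1/3)*(1 + sqrt(3)*I)/2) - 2*b/k


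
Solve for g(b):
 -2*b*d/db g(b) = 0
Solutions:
 g(b) = C1


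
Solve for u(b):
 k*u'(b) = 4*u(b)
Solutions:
 u(b) = C1*exp(4*b/k)


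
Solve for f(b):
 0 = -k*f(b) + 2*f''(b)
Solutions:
 f(b) = C1*exp(-sqrt(2)*b*sqrt(k)/2) + C2*exp(sqrt(2)*b*sqrt(k)/2)


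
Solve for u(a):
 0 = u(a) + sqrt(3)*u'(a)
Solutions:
 u(a) = C1*exp(-sqrt(3)*a/3)


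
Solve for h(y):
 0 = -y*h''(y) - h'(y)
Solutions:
 h(y) = C1 + C2*log(y)


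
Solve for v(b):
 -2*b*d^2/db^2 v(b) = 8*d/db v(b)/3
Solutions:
 v(b) = C1 + C2/b^(1/3)


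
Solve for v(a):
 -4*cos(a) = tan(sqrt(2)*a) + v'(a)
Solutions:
 v(a) = C1 + sqrt(2)*log(cos(sqrt(2)*a))/2 - 4*sin(a)


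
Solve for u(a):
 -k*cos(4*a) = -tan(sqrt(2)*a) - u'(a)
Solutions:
 u(a) = C1 + k*sin(4*a)/4 + sqrt(2)*log(cos(sqrt(2)*a))/2


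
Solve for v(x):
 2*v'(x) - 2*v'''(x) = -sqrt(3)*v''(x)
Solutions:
 v(x) = C1 + C2*exp(x*(-sqrt(19) + sqrt(3))/4) + C3*exp(x*(sqrt(3) + sqrt(19))/4)


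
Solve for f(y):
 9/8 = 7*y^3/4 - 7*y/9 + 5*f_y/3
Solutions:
 f(y) = C1 - 21*y^4/80 + 7*y^2/30 + 27*y/40


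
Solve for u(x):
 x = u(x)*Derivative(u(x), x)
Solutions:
 u(x) = -sqrt(C1 + x^2)
 u(x) = sqrt(C1 + x^2)


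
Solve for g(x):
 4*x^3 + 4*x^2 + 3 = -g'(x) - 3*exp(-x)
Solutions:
 g(x) = C1 - x^4 - 4*x^3/3 - 3*x + 3*exp(-x)


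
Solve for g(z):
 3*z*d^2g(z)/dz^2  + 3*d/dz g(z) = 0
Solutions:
 g(z) = C1 + C2*log(z)


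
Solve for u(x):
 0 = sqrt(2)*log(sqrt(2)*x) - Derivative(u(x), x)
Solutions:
 u(x) = C1 + sqrt(2)*x*log(x) - sqrt(2)*x + sqrt(2)*x*log(2)/2


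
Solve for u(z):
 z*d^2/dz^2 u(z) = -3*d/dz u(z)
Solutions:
 u(z) = C1 + C2/z^2


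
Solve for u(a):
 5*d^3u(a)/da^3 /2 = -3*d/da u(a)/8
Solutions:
 u(a) = C1 + C2*sin(sqrt(15)*a/10) + C3*cos(sqrt(15)*a/10)


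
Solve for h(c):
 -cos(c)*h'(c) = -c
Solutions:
 h(c) = C1 + Integral(c/cos(c), c)


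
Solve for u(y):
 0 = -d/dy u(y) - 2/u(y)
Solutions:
 u(y) = -sqrt(C1 - 4*y)
 u(y) = sqrt(C1 - 4*y)


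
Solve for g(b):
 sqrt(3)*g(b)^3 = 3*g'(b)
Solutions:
 g(b) = -sqrt(6)*sqrt(-1/(C1 + sqrt(3)*b))/2
 g(b) = sqrt(6)*sqrt(-1/(C1 + sqrt(3)*b))/2


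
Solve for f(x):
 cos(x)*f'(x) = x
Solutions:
 f(x) = C1 + Integral(x/cos(x), x)


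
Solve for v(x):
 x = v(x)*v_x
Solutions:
 v(x) = -sqrt(C1 + x^2)
 v(x) = sqrt(C1 + x^2)


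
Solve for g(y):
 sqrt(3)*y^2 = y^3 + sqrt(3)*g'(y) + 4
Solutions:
 g(y) = C1 - sqrt(3)*y^4/12 + y^3/3 - 4*sqrt(3)*y/3


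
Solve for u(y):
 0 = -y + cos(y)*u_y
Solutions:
 u(y) = C1 + Integral(y/cos(y), y)


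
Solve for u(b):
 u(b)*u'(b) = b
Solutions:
 u(b) = -sqrt(C1 + b^2)
 u(b) = sqrt(C1 + b^2)


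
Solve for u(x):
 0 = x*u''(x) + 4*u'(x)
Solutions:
 u(x) = C1 + C2/x^3


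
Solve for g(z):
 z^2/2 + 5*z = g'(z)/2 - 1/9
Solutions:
 g(z) = C1 + z^3/3 + 5*z^2 + 2*z/9


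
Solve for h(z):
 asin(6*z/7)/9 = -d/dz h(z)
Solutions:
 h(z) = C1 - z*asin(6*z/7)/9 - sqrt(49 - 36*z^2)/54


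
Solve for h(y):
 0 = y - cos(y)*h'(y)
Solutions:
 h(y) = C1 + Integral(y/cos(y), y)


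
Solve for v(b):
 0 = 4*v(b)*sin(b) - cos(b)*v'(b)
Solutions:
 v(b) = C1/cos(b)^4


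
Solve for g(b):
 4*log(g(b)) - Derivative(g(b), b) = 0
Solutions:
 li(g(b)) = C1 + 4*b


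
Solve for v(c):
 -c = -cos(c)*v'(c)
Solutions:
 v(c) = C1 + Integral(c/cos(c), c)


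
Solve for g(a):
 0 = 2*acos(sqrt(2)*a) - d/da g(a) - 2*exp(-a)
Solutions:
 g(a) = C1 + 2*a*acos(sqrt(2)*a) - sqrt(2)*sqrt(1 - 2*a^2) + 2*exp(-a)


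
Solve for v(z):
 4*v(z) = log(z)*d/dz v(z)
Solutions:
 v(z) = C1*exp(4*li(z))


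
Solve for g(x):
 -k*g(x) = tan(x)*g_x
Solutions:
 g(x) = C1*exp(-k*log(sin(x)))


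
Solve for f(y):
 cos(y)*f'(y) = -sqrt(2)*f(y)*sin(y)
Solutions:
 f(y) = C1*cos(y)^(sqrt(2))


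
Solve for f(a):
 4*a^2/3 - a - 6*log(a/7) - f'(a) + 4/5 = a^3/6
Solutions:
 f(a) = C1 - a^4/24 + 4*a^3/9 - a^2/2 - 6*a*log(a) + 34*a/5 + 6*a*log(7)


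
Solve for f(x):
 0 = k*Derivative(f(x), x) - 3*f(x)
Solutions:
 f(x) = C1*exp(3*x/k)


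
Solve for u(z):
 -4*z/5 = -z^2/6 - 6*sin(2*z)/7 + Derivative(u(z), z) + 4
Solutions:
 u(z) = C1 + z^3/18 - 2*z^2/5 - 4*z - 3*cos(2*z)/7


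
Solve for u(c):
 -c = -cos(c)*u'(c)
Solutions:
 u(c) = C1 + Integral(c/cos(c), c)


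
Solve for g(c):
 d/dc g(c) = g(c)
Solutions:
 g(c) = C1*exp(c)


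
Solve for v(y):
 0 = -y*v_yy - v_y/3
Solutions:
 v(y) = C1 + C2*y^(2/3)


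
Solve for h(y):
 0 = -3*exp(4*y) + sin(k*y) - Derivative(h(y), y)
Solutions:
 h(y) = C1 - 3*exp(4*y)/4 - cos(k*y)/k


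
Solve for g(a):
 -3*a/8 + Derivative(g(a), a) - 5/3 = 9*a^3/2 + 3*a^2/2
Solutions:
 g(a) = C1 + 9*a^4/8 + a^3/2 + 3*a^2/16 + 5*a/3


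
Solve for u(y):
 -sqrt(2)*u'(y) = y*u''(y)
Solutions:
 u(y) = C1 + C2*y^(1 - sqrt(2))


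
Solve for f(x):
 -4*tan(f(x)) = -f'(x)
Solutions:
 f(x) = pi - asin(C1*exp(4*x))
 f(x) = asin(C1*exp(4*x))


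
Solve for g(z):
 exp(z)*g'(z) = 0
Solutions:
 g(z) = C1


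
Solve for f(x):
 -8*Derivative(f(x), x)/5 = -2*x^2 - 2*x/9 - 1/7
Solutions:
 f(x) = C1 + 5*x^3/12 + 5*x^2/72 + 5*x/56


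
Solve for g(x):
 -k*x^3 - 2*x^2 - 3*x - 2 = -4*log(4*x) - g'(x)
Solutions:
 g(x) = C1 + k*x^4/4 + 2*x^3/3 + 3*x^2/2 - 4*x*log(x) - 8*x*log(2) + 6*x


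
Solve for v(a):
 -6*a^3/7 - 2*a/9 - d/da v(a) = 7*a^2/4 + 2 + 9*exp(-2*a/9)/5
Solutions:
 v(a) = C1 - 3*a^4/14 - 7*a^3/12 - a^2/9 - 2*a + 81*exp(-2*a/9)/10


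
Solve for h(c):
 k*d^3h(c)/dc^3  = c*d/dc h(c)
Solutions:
 h(c) = C1 + Integral(C2*airyai(c*(1/k)^(1/3)) + C3*airybi(c*(1/k)^(1/3)), c)


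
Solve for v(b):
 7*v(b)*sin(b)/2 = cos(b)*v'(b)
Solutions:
 v(b) = C1/cos(b)^(7/2)


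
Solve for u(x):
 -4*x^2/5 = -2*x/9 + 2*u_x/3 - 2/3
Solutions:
 u(x) = C1 - 2*x^3/5 + x^2/6 + x


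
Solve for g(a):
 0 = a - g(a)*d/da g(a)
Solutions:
 g(a) = -sqrt(C1 + a^2)
 g(a) = sqrt(C1 + a^2)


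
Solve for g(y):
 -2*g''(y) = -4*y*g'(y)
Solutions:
 g(y) = C1 + C2*erfi(y)


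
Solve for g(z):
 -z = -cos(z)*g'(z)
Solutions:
 g(z) = C1 + Integral(z/cos(z), z)


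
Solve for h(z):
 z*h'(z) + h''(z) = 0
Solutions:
 h(z) = C1 + C2*erf(sqrt(2)*z/2)


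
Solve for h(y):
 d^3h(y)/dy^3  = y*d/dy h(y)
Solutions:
 h(y) = C1 + Integral(C2*airyai(y) + C3*airybi(y), y)


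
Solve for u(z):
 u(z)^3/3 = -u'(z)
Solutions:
 u(z) = -sqrt(6)*sqrt(-1/(C1 - z))/2
 u(z) = sqrt(6)*sqrt(-1/(C1 - z))/2


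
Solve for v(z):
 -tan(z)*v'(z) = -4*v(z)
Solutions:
 v(z) = C1*sin(z)^4


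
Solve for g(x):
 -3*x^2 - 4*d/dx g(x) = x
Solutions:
 g(x) = C1 - x^3/4 - x^2/8


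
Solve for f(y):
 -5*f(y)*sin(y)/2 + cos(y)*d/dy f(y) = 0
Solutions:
 f(y) = C1/cos(y)^(5/2)


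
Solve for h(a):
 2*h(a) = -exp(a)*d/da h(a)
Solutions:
 h(a) = C1*exp(2*exp(-a))


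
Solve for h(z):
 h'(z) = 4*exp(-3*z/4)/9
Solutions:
 h(z) = C1 - 16*exp(-3*z/4)/27


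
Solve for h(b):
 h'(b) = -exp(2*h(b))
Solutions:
 h(b) = log(-sqrt(-1/(C1 - b))) - log(2)/2
 h(b) = log(-1/(C1 - b))/2 - log(2)/2


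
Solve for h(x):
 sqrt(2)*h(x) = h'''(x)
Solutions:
 h(x) = C3*exp(2^(1/6)*x) + (C1*sin(2^(1/6)*sqrt(3)*x/2) + C2*cos(2^(1/6)*sqrt(3)*x/2))*exp(-2^(1/6)*x/2)


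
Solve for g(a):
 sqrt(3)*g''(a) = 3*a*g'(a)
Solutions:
 g(a) = C1 + C2*erfi(sqrt(2)*3^(1/4)*a/2)


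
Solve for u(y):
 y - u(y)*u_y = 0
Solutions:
 u(y) = -sqrt(C1 + y^2)
 u(y) = sqrt(C1 + y^2)


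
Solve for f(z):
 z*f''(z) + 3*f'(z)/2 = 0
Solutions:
 f(z) = C1 + C2/sqrt(z)


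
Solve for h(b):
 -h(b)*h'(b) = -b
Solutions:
 h(b) = -sqrt(C1 + b^2)
 h(b) = sqrt(C1 + b^2)


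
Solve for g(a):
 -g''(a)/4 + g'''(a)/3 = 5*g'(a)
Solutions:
 g(a) = C1 + C2*exp(a*(3 - sqrt(969))/8) + C3*exp(a*(3 + sqrt(969))/8)


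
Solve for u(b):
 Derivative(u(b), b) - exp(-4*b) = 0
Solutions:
 u(b) = C1 - exp(-4*b)/4


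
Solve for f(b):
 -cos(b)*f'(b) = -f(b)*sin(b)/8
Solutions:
 f(b) = C1/cos(b)^(1/8)


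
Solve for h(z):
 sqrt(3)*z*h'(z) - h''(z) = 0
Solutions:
 h(z) = C1 + C2*erfi(sqrt(2)*3^(1/4)*z/2)


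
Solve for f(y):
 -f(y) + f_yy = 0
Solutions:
 f(y) = C1*exp(-y) + C2*exp(y)


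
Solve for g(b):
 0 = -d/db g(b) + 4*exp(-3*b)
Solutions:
 g(b) = C1 - 4*exp(-3*b)/3


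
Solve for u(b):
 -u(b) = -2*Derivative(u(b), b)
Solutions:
 u(b) = C1*exp(b/2)


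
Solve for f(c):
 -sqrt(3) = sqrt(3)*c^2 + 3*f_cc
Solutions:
 f(c) = C1 + C2*c - sqrt(3)*c^4/36 - sqrt(3)*c^2/6


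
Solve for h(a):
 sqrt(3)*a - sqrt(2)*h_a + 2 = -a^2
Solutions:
 h(a) = C1 + sqrt(2)*a^3/6 + sqrt(6)*a^2/4 + sqrt(2)*a


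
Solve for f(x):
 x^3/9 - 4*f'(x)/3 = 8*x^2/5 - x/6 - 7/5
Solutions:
 f(x) = C1 + x^4/48 - 2*x^3/5 + x^2/16 + 21*x/20


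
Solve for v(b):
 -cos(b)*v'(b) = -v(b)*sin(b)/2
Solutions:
 v(b) = C1/sqrt(cos(b))


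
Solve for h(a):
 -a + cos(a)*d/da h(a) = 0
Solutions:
 h(a) = C1 + Integral(a/cos(a), a)


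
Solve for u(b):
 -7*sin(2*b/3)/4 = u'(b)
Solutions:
 u(b) = C1 + 21*cos(2*b/3)/8


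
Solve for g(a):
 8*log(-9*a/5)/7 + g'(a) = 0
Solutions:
 g(a) = C1 - 8*a*log(-a)/7 + 8*a*(-2*log(3) + 1 + log(5))/7


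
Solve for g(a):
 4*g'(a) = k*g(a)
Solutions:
 g(a) = C1*exp(a*k/4)


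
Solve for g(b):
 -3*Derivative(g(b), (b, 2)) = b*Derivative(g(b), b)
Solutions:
 g(b) = C1 + C2*erf(sqrt(6)*b/6)


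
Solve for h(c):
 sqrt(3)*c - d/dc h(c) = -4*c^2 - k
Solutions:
 h(c) = C1 + 4*c^3/3 + sqrt(3)*c^2/2 + c*k


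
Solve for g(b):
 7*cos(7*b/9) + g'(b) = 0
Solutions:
 g(b) = C1 - 9*sin(7*b/9)


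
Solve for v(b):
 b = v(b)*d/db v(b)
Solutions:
 v(b) = -sqrt(C1 + b^2)
 v(b) = sqrt(C1 + b^2)


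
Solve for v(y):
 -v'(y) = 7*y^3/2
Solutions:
 v(y) = C1 - 7*y^4/8


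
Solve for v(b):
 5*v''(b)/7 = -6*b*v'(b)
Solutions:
 v(b) = C1 + C2*erf(sqrt(105)*b/5)


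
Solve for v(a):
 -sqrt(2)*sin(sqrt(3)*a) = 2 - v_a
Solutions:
 v(a) = C1 + 2*a - sqrt(6)*cos(sqrt(3)*a)/3


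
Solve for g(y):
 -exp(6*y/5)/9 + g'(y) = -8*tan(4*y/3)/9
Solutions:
 g(y) = C1 + 5*exp(6*y/5)/54 + 2*log(cos(4*y/3))/3


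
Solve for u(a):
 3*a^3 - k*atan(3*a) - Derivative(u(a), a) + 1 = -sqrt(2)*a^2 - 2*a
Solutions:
 u(a) = C1 + 3*a^4/4 + sqrt(2)*a^3/3 + a^2 + a - k*(a*atan(3*a) - log(9*a^2 + 1)/6)


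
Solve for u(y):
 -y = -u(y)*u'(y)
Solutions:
 u(y) = -sqrt(C1 + y^2)
 u(y) = sqrt(C1 + y^2)


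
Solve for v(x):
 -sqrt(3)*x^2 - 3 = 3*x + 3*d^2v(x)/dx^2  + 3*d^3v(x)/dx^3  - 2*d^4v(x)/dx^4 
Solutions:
 v(x) = C1 + C2*x + C3*exp(x*(3 - sqrt(33))/4) + C4*exp(x*(3 + sqrt(33))/4) - sqrt(3)*x^4/36 + x^3*(-3 + 2*sqrt(3))/18 - 5*sqrt(3)*x^2/9


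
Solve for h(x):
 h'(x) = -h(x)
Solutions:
 h(x) = C1*exp(-x)


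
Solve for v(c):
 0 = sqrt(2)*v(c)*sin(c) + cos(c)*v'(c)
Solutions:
 v(c) = C1*cos(c)^(sqrt(2))


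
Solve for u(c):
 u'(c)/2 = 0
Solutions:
 u(c) = C1


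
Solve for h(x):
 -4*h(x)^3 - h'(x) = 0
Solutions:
 h(x) = -sqrt(2)*sqrt(-1/(C1 - 4*x))/2
 h(x) = sqrt(2)*sqrt(-1/(C1 - 4*x))/2


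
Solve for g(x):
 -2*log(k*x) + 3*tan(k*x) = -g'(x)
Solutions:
 g(x) = C1 + 2*x*log(k*x) - 2*x - 3*Piecewise((-log(cos(k*x))/k, Ne(k, 0)), (0, True))


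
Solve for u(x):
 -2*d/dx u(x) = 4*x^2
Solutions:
 u(x) = C1 - 2*x^3/3


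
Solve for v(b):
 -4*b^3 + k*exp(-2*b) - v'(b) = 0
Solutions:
 v(b) = C1 - b^4 - k*exp(-2*b)/2


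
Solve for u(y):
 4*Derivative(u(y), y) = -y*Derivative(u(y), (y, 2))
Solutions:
 u(y) = C1 + C2/y^3


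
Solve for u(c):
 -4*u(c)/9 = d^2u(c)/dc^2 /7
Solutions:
 u(c) = C1*sin(2*sqrt(7)*c/3) + C2*cos(2*sqrt(7)*c/3)


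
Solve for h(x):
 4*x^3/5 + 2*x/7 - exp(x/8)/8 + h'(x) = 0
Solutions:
 h(x) = C1 - x^4/5 - x^2/7 + exp(x/8)


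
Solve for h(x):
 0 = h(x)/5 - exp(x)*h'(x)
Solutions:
 h(x) = C1*exp(-exp(-x)/5)


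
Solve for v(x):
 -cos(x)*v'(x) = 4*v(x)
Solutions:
 v(x) = C1*(sin(x)^2 - 2*sin(x) + 1)/(sin(x)^2 + 2*sin(x) + 1)


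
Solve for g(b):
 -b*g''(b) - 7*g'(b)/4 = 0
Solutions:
 g(b) = C1 + C2/b^(3/4)


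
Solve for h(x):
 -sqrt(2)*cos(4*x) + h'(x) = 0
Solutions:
 h(x) = C1 + sqrt(2)*sin(4*x)/4


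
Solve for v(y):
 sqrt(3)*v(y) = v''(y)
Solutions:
 v(y) = C1*exp(-3^(1/4)*y) + C2*exp(3^(1/4)*y)


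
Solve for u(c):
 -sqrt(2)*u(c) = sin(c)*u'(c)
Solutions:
 u(c) = C1*(cos(c) + 1)^(sqrt(2)/2)/(cos(c) - 1)^(sqrt(2)/2)


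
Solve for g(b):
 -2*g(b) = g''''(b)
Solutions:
 g(b) = (C1*sin(2^(3/4)*b/2) + C2*cos(2^(3/4)*b/2))*exp(-2^(3/4)*b/2) + (C3*sin(2^(3/4)*b/2) + C4*cos(2^(3/4)*b/2))*exp(2^(3/4)*b/2)


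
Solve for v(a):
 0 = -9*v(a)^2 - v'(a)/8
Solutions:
 v(a) = 1/(C1 + 72*a)


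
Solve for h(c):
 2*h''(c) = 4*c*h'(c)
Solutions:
 h(c) = C1 + C2*erfi(c)


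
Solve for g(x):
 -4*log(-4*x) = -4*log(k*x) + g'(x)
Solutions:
 g(x) = C1 + 4*x*(log(-k) - 2*log(2))


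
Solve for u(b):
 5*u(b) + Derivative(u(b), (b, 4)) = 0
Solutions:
 u(b) = (C1*sin(sqrt(2)*5^(1/4)*b/2) + C2*cos(sqrt(2)*5^(1/4)*b/2))*exp(-sqrt(2)*5^(1/4)*b/2) + (C3*sin(sqrt(2)*5^(1/4)*b/2) + C4*cos(sqrt(2)*5^(1/4)*b/2))*exp(sqrt(2)*5^(1/4)*b/2)


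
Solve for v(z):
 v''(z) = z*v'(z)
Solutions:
 v(z) = C1 + C2*erfi(sqrt(2)*z/2)


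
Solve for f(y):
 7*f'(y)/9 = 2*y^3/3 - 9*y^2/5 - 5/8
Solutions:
 f(y) = C1 + 3*y^4/14 - 27*y^3/35 - 45*y/56


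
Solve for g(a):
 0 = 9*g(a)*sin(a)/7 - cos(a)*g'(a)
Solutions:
 g(a) = C1/cos(a)^(9/7)


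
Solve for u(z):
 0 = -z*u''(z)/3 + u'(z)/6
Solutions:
 u(z) = C1 + C2*z^(3/2)


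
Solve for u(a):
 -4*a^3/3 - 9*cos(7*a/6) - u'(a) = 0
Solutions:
 u(a) = C1 - a^4/3 - 54*sin(7*a/6)/7


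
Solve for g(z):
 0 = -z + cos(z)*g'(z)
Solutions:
 g(z) = C1 + Integral(z/cos(z), z)


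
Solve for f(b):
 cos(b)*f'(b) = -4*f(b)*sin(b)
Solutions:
 f(b) = C1*cos(b)^4


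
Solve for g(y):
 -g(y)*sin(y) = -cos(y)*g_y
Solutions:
 g(y) = C1/cos(y)


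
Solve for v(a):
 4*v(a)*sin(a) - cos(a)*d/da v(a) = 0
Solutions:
 v(a) = C1/cos(a)^4


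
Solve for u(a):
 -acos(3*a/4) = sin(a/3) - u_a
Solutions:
 u(a) = C1 + a*acos(3*a/4) - sqrt(16 - 9*a^2)/3 - 3*cos(a/3)


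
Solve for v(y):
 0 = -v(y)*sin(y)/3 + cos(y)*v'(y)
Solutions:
 v(y) = C1/cos(y)^(1/3)


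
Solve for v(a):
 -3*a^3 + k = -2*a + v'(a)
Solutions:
 v(a) = C1 - 3*a^4/4 + a^2 + a*k


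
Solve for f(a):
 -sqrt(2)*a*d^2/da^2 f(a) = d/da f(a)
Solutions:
 f(a) = C1 + C2*a^(1 - sqrt(2)/2)


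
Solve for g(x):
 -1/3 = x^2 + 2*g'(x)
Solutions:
 g(x) = C1 - x^3/6 - x/6


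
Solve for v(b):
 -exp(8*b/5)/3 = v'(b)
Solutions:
 v(b) = C1 - 5*exp(8*b/5)/24


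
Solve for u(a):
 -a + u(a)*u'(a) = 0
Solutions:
 u(a) = -sqrt(C1 + a^2)
 u(a) = sqrt(C1 + a^2)


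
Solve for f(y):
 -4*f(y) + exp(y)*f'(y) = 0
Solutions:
 f(y) = C1*exp(-4*exp(-y))


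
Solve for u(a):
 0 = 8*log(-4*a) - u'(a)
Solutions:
 u(a) = C1 + 8*a*log(-a) + 8*a*(-1 + 2*log(2))


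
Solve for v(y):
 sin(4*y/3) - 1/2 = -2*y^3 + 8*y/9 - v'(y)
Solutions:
 v(y) = C1 - y^4/2 + 4*y^2/9 + y/2 + 3*cos(4*y/3)/4


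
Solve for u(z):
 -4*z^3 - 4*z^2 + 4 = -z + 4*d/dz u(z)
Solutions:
 u(z) = C1 - z^4/4 - z^3/3 + z^2/8 + z


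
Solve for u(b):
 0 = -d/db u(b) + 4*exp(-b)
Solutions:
 u(b) = C1 - 4*exp(-b)


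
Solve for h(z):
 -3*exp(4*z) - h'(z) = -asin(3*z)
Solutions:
 h(z) = C1 + z*asin(3*z) + sqrt(1 - 9*z^2)/3 - 3*exp(4*z)/4


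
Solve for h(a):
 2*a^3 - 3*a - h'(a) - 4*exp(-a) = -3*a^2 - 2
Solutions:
 h(a) = C1 + a^4/2 + a^3 - 3*a^2/2 + 2*a + 4*exp(-a)


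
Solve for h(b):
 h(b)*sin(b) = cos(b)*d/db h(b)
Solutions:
 h(b) = C1/cos(b)


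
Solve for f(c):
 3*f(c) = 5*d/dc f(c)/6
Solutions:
 f(c) = C1*exp(18*c/5)


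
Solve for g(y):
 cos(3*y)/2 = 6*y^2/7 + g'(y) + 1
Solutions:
 g(y) = C1 - 2*y^3/7 - y + sin(3*y)/6


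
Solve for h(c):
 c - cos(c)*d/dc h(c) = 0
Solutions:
 h(c) = C1 + Integral(c/cos(c), c)


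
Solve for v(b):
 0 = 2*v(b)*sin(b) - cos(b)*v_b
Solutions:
 v(b) = C1/cos(b)^2


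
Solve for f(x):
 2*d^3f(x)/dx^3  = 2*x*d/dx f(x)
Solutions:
 f(x) = C1 + Integral(C2*airyai(x) + C3*airybi(x), x)


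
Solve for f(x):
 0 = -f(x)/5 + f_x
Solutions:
 f(x) = C1*exp(x/5)


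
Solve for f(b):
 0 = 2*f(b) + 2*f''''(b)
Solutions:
 f(b) = (C1*sin(sqrt(2)*b/2) + C2*cos(sqrt(2)*b/2))*exp(-sqrt(2)*b/2) + (C3*sin(sqrt(2)*b/2) + C4*cos(sqrt(2)*b/2))*exp(sqrt(2)*b/2)


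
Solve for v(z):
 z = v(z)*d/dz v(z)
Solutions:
 v(z) = -sqrt(C1 + z^2)
 v(z) = sqrt(C1 + z^2)


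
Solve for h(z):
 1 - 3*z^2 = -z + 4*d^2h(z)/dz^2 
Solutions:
 h(z) = C1 + C2*z - z^4/16 + z^3/24 + z^2/8


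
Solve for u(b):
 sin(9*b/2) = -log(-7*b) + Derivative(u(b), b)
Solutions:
 u(b) = C1 + b*log(-b) - b + b*log(7) - 2*cos(9*b/2)/9


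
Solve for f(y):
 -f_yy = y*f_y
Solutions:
 f(y) = C1 + C2*erf(sqrt(2)*y/2)


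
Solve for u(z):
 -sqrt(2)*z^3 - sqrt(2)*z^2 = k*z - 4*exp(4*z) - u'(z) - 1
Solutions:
 u(z) = C1 + k*z^2/2 + sqrt(2)*z^4/4 + sqrt(2)*z^3/3 - z - exp(4*z)


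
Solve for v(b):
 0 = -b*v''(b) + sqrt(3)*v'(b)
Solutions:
 v(b) = C1 + C2*b^(1 + sqrt(3))


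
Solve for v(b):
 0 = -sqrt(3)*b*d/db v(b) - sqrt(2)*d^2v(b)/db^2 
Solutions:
 v(b) = C1 + C2*erf(6^(1/4)*b/2)


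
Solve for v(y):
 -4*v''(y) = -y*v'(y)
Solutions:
 v(y) = C1 + C2*erfi(sqrt(2)*y/4)


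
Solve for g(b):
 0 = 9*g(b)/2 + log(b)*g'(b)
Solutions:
 g(b) = C1*exp(-9*li(b)/2)


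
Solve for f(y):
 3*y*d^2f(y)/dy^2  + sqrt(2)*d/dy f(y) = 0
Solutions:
 f(y) = C1 + C2*y^(1 - sqrt(2)/3)


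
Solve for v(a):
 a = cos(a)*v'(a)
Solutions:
 v(a) = C1 + Integral(a/cos(a), a)


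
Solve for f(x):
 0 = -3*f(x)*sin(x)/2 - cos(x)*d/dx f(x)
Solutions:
 f(x) = C1*cos(x)^(3/2)


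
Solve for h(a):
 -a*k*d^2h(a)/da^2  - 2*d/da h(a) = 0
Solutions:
 h(a) = C1 + a^(((re(k) - 2)*re(k) + im(k)^2)/(re(k)^2 + im(k)^2))*(C2*sin(2*log(a)*Abs(im(k))/(re(k)^2 + im(k)^2)) + C3*cos(2*log(a)*im(k)/(re(k)^2 + im(k)^2)))


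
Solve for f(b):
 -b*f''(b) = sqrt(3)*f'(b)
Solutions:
 f(b) = C1 + C2*b^(1 - sqrt(3))


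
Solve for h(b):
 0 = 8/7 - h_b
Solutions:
 h(b) = C1 + 8*b/7


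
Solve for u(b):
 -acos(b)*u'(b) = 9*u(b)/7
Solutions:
 u(b) = C1*exp(-9*Integral(1/acos(b), b)/7)


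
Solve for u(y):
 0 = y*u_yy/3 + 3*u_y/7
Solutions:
 u(y) = C1 + C2/y^(2/7)


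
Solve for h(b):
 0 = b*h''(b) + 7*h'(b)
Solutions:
 h(b) = C1 + C2/b^6


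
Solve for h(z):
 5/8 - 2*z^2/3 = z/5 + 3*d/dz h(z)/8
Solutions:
 h(z) = C1 - 16*z^3/27 - 4*z^2/15 + 5*z/3


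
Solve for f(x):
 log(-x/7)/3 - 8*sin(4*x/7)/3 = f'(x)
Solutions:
 f(x) = C1 + x*log(-x)/3 - x*log(7)/3 - x/3 + 14*cos(4*x/7)/3


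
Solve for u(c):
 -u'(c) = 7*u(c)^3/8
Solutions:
 u(c) = -2*sqrt(-1/(C1 - 7*c))
 u(c) = 2*sqrt(-1/(C1 - 7*c))


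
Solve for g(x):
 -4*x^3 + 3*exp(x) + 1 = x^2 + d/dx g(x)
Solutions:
 g(x) = C1 - x^4 - x^3/3 + x + 3*exp(x)


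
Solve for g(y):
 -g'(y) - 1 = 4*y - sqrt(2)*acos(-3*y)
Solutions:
 g(y) = C1 - 2*y^2 - y + sqrt(2)*(y*acos(-3*y) + sqrt(1 - 9*y^2)/3)


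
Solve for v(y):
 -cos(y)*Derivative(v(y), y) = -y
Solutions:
 v(y) = C1 + Integral(y/cos(y), y)


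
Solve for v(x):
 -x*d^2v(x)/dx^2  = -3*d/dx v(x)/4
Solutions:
 v(x) = C1 + C2*x^(7/4)


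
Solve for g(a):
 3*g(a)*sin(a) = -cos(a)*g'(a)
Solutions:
 g(a) = C1*cos(a)^3


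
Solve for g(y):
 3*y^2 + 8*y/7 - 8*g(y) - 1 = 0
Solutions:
 g(y) = 3*y^2/8 + y/7 - 1/8


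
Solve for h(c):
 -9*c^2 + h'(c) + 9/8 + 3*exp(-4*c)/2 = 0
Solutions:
 h(c) = C1 + 3*c^3 - 9*c/8 + 3*exp(-4*c)/8


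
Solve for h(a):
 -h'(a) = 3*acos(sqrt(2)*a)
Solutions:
 h(a) = C1 - 3*a*acos(sqrt(2)*a) + 3*sqrt(2)*sqrt(1 - 2*a^2)/2


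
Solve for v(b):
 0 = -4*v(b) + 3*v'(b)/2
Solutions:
 v(b) = C1*exp(8*b/3)


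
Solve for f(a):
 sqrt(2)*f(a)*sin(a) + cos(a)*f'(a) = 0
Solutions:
 f(a) = C1*cos(a)^(sqrt(2))


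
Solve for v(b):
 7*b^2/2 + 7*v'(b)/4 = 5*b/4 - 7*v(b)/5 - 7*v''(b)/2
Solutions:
 v(b) = -5*b^2/2 + 50*b/7 + (C1*sin(3*sqrt(15)*b/20) + C2*cos(3*sqrt(15)*b/20))*exp(-b/4) + 25/7


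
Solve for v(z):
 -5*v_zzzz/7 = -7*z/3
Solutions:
 v(z) = C1 + C2*z + C3*z^2 + C4*z^3 + 49*z^5/1800


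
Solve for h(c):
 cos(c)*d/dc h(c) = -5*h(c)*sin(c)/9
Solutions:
 h(c) = C1*cos(c)^(5/9)


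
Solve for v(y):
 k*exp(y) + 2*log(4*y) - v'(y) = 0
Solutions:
 v(y) = C1 + k*exp(y) + 2*y*log(y) + 2*y*(-1 + 2*log(2))


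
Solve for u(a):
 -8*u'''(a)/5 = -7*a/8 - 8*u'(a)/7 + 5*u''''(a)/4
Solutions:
 u(a) = C1 + C2*exp(-a*(896*2^(2/3)*7^(1/3)/(75*sqrt(835545) + 70039)^(1/3) + 224 + 2^(1/3)*7^(2/3)*(75*sqrt(835545) + 70039)^(1/3))/525)*sin(14^(1/3)*sqrt(3)*a*(-7^(1/3)*(75*sqrt(835545) + 70039)^(1/3) + 896*2^(1/3)/(75*sqrt(835545) + 70039)^(1/3))/525) + C3*exp(-a*(896*2^(2/3)*7^(1/3)/(75*sqrt(835545) + 70039)^(1/3) + 224 + 2^(1/3)*7^(2/3)*(75*sqrt(835545) + 70039)^(1/3))/525)*cos(14^(1/3)*sqrt(3)*a*(-7^(1/3)*(75*sqrt(835545) + 70039)^(1/3) + 896*2^(1/3)/(75*sqrt(835545) + 70039)^(1/3))/525) + C4*exp(2*a*(-112 + 896*2^(2/3)*7^(1/3)/(75*sqrt(835545) + 70039)^(1/3) + 2^(1/3)*7^(2/3)*(75*sqrt(835545) + 70039)^(1/3))/525) - 49*a^2/128


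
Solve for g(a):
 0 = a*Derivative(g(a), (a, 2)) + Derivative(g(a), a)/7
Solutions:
 g(a) = C1 + C2*a^(6/7)


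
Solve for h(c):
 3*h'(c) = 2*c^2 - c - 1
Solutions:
 h(c) = C1 + 2*c^3/9 - c^2/6 - c/3


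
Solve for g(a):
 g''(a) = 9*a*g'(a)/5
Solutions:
 g(a) = C1 + C2*erfi(3*sqrt(10)*a/10)


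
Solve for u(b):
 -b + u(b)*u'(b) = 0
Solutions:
 u(b) = -sqrt(C1 + b^2)
 u(b) = sqrt(C1 + b^2)


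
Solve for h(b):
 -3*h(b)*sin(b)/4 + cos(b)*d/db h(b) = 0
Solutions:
 h(b) = C1/cos(b)^(3/4)


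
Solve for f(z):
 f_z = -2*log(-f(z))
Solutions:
 -li(-f(z)) = C1 - 2*z


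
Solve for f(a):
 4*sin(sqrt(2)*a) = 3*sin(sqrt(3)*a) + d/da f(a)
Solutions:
 f(a) = C1 - 2*sqrt(2)*cos(sqrt(2)*a) + sqrt(3)*cos(sqrt(3)*a)


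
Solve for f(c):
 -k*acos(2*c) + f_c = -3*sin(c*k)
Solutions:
 f(c) = C1 + k*(c*acos(2*c) - sqrt(1 - 4*c^2)/2) - 3*Piecewise((-cos(c*k)/k, Ne(k, 0)), (0, True))


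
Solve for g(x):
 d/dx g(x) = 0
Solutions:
 g(x) = C1


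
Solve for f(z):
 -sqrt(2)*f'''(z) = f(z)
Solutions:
 f(z) = C3*exp(-2^(5/6)*z/2) + (C1*sin(2^(5/6)*sqrt(3)*z/4) + C2*cos(2^(5/6)*sqrt(3)*z/4))*exp(2^(5/6)*z/4)


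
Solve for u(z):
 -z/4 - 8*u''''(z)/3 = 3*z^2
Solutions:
 u(z) = C1 + C2*z + C3*z^2 + C4*z^3 - z^6/320 - z^5/1280


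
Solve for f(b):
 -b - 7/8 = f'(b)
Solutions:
 f(b) = C1 - b^2/2 - 7*b/8


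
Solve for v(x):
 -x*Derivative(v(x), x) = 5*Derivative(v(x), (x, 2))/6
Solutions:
 v(x) = C1 + C2*erf(sqrt(15)*x/5)


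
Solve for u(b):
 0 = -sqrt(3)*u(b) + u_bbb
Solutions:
 u(b) = C3*exp(3^(1/6)*b) + (C1*sin(3^(2/3)*b/2) + C2*cos(3^(2/3)*b/2))*exp(-3^(1/6)*b/2)


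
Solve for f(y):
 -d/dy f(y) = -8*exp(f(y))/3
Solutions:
 f(y) = log(-1/(C1 + 8*y)) + log(3)
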